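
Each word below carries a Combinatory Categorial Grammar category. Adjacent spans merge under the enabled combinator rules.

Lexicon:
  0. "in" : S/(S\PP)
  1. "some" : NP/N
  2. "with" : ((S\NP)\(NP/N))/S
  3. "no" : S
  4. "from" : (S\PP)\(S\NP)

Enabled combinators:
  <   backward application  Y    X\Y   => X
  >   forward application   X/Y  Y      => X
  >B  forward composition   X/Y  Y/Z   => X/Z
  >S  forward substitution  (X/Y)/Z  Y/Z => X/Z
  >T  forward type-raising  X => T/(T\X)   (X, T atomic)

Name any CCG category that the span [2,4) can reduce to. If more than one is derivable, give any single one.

(S\NP)\(NP/N)

[0,5] S   >
  [0,1] "in" : S/(S\PP)
  [1,5] S\PP   <
    [1,4] S\NP   <
      [1,2] "some" : NP/N
      [2,4] (S\NP)\(NP/N)   >
        [2,3] "with" : ((S\NP)\(NP/N))/S
        [3,4] "no" : S
    [4,5] "from" : (S\PP)\(S\NP)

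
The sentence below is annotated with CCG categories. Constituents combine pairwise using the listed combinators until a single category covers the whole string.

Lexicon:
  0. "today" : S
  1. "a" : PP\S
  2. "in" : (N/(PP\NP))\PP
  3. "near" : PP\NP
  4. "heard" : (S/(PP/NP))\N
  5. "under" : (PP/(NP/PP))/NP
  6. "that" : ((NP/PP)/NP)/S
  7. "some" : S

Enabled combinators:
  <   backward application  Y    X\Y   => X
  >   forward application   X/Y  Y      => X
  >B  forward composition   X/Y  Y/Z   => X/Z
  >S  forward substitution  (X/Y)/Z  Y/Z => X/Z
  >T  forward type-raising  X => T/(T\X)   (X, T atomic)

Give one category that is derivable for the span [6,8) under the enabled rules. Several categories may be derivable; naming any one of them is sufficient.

(NP/PP)/NP

[0,8] S   >
  [0,5] S/(PP/NP)   <
    [0,4] N   >
      [0,3] N/(PP\NP)   <
        [0,2] PP   <
          [0,1] "today" : S
          [1,2] "a" : PP\S
        [2,3] "in" : (N/(PP\NP))\PP
      [3,4] "near" : PP\NP
    [4,5] "heard" : (S/(PP/NP))\N
  [5,8] PP/NP   >S
    [5,6] "under" : (PP/(NP/PP))/NP
    [6,8] (NP/PP)/NP   >
      [6,7] "that" : ((NP/PP)/NP)/S
      [7,8] "some" : S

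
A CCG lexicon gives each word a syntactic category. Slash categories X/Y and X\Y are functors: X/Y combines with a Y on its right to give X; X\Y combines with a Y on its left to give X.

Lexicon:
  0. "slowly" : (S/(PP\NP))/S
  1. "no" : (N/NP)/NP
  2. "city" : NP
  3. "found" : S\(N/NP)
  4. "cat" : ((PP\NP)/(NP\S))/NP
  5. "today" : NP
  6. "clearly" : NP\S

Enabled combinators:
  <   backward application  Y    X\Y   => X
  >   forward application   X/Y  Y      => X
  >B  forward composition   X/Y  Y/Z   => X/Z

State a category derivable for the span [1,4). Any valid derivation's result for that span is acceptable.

S

[0,7] S   >
  [0,4] S/(PP\NP)   >
    [0,1] "slowly" : (S/(PP\NP))/S
    [1,4] S   <
      [1,3] N/NP   >
        [1,2] "no" : (N/NP)/NP
        [2,3] "city" : NP
      [3,4] "found" : S\(N/NP)
  [4,7] PP\NP   >
    [4,6] (PP\NP)/(NP\S)   >
      [4,5] "cat" : ((PP\NP)/(NP\S))/NP
      [5,6] "today" : NP
    [6,7] "clearly" : NP\S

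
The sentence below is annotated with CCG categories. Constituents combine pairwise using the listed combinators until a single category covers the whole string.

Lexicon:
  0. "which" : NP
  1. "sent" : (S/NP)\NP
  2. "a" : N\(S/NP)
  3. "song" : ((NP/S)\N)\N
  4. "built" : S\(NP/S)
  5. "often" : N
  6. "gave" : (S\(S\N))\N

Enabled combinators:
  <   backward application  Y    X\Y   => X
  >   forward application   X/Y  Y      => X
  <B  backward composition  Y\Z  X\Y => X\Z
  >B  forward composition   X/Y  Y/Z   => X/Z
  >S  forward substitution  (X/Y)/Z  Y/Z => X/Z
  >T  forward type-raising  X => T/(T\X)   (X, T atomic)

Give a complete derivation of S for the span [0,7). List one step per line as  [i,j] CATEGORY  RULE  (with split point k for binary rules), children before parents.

[0,7] S   <
  [0,5] S\N   <B
    [0,4] (NP/S)\N   <
      [0,3] N   >
        [0,1] N/(N\NP)   >T
          [0,1] "which" : NP
        [1,3] N\NP   <B
          [1,2] "sent" : (S/NP)\NP
          [2,3] "a" : N\(S/NP)
      [3,4] "song" : ((NP/S)\N)\N
    [4,5] "built" : S\(NP/S)
  [5,7] S\(S\N)   <
    [5,6] "often" : N
    [6,7] "gave" : (S\(S\N))\N

[0,1] NP  lex  "which"
[0,1] N/(N\NP)  >T
[1,2] (S/NP)\NP  lex  "sent"
[2,3] N\(S/NP)  lex  "a"
[1,3] N\NP  <B  k=2
[0,3] N  >  k=1
[3,4] ((NP/S)\N)\N  lex  "song"
[0,4] (NP/S)\N  <  k=3
[4,5] S\(NP/S)  lex  "built"
[0,5] S\N  <B  k=4
[5,6] N  lex  "often"
[6,7] (S\(S\N))\N  lex  "gave"
[5,7] S\(S\N)  <  k=6
[0,7] S  <  k=5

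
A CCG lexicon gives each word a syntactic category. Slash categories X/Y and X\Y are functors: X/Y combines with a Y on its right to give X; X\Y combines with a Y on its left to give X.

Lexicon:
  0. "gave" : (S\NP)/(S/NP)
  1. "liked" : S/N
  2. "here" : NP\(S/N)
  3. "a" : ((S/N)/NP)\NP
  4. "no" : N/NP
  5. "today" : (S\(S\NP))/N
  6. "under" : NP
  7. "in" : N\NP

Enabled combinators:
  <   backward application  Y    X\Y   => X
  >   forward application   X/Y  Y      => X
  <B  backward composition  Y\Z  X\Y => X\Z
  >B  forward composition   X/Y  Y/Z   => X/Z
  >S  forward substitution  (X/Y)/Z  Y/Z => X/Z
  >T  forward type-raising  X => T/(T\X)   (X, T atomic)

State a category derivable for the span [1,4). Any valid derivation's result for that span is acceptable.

[0,8] S   <
  [0,5] S\NP   >
    [0,1] "gave" : (S\NP)/(S/NP)
    [1,5] S/NP   >S
      [1,4] (S/N)/NP   <
        [1,3] NP   <
          [1,2] "liked" : S/N
          [2,3] "here" : NP\(S/N)
        [3,4] "a" : ((S/N)/NP)\NP
      [4,5] "no" : N/NP
  [5,8] S\(S\NP)   >
    [5,6] "today" : (S\(S\NP))/N
    [6,8] N   <
      [6,7] "under" : NP
      [7,8] "in" : N\NP

(S/N)/NP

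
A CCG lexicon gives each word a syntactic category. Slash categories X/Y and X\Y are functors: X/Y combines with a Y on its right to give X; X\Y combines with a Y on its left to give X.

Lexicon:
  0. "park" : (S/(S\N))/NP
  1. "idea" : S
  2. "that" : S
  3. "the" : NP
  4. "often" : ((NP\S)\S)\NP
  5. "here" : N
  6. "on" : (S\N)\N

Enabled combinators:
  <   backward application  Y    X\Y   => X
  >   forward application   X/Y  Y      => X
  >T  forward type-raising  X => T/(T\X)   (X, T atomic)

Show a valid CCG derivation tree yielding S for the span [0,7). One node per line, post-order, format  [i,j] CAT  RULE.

[0,7] S   >
  [0,5] S/(S\N)   >
    [0,1] "park" : (S/(S\N))/NP
    [1,5] NP   <
      [1,2] "idea" : S
      [2,5] NP\S   <
        [2,3] "that" : S
        [3,5] (NP\S)\S   <
          [3,4] "the" : NP
          [4,5] "often" : ((NP\S)\S)\NP
  [5,7] S\N   <
    [5,6] "here" : N
    [6,7] "on" : (S\N)\N

[0,1] (S/(S\N))/NP  lex  "park"
[1,2] S  lex  "idea"
[2,3] S  lex  "that"
[3,4] NP  lex  "the"
[4,5] ((NP\S)\S)\NP  lex  "often"
[3,5] (NP\S)\S  <  k=4
[2,5] NP\S  <  k=3
[1,5] NP  <  k=2
[0,5] S/(S\N)  >  k=1
[5,6] N  lex  "here"
[6,7] (S\N)\N  lex  "on"
[5,7] S\N  <  k=6
[0,7] S  >  k=5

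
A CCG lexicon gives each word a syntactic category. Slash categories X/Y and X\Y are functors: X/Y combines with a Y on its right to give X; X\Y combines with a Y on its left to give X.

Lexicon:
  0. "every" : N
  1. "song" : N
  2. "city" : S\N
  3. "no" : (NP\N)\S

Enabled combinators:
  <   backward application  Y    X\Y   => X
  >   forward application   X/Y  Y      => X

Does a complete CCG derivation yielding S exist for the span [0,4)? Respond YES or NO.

N N S\N (NP\N)\S
CKY chart[0,4] = {NP}; S ∉ chart

NO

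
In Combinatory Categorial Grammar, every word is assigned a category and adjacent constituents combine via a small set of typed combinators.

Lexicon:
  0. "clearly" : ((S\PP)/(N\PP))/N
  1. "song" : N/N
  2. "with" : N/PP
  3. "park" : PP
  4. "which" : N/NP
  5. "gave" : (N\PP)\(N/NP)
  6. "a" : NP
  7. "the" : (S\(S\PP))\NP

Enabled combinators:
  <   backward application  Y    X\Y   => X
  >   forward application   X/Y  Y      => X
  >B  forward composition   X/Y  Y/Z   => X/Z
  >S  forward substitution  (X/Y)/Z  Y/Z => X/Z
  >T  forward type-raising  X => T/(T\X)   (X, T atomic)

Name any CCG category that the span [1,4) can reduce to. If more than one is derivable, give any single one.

[0,8] S   <
  [0,6] S\PP   >
    [0,4] (S\PP)/(N\PP)   >
      [0,1] "clearly" : ((S\PP)/(N\PP))/N
      [1,4] N   >
        [1,3] N/PP   >B
          [1,2] "song" : N/N
          [2,3] "with" : N/PP
        [3,4] "park" : PP
    [4,6] N\PP   <
      [4,5] "which" : N/NP
      [5,6] "gave" : (N\PP)\(N/NP)
  [6,8] S\(S\PP)   <
    [6,7] "a" : NP
    [7,8] "the" : (S\(S\PP))\NP

N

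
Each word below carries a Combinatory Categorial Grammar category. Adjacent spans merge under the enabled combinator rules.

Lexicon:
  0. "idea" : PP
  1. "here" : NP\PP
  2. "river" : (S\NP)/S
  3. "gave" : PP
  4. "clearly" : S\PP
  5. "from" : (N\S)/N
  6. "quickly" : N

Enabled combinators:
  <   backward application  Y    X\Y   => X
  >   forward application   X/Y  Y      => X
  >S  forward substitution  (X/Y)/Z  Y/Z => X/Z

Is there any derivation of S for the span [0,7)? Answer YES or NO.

PP NP\PP (S\NP)/S PP S\PP (N\S)/N N
CKY chart[0,7] = {N}; S ∉ chart

NO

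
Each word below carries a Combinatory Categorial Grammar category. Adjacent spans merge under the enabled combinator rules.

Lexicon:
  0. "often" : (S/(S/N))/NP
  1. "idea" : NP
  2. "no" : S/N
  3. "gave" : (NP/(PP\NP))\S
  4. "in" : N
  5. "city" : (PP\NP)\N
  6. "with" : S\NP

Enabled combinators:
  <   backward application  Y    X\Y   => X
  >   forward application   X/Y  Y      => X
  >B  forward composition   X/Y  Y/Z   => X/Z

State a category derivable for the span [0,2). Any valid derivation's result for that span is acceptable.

[0,7] S   <
  [0,6] NP   >
    [0,4] NP/(PP\NP)   <
      [0,3] S   >
        [0,2] S/(S/N)   >
          [0,1] "often" : (S/(S/N))/NP
          [1,2] "idea" : NP
        [2,3] "no" : S/N
      [3,4] "gave" : (NP/(PP\NP))\S
    [4,6] PP\NP   <
      [4,5] "in" : N
      [5,6] "city" : (PP\NP)\N
  [6,7] "with" : S\NP

S/(S/N)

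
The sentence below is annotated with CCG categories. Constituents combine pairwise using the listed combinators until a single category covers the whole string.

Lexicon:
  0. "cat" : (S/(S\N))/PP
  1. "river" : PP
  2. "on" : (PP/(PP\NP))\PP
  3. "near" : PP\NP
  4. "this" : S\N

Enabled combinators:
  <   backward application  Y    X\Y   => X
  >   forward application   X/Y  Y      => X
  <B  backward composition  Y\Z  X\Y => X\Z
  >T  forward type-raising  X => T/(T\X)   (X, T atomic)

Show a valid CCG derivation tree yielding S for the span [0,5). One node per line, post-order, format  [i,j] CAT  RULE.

[0,5] S   >
  [0,4] S/(S\N)   >
    [0,1] "cat" : (S/(S\N))/PP
    [1,4] PP   >
      [1,3] PP/(PP\NP)   <
        [1,2] "river" : PP
        [2,3] "on" : (PP/(PP\NP))\PP
      [3,4] "near" : PP\NP
  [4,5] "this" : S\N

[0,1] (S/(S\N))/PP  lex  "cat"
[1,2] PP  lex  "river"
[2,3] (PP/(PP\NP))\PP  lex  "on"
[1,3] PP/(PP\NP)  <  k=2
[3,4] PP\NP  lex  "near"
[1,4] PP  >  k=3
[0,4] S/(S\N)  >  k=1
[4,5] S\N  lex  "this"
[0,5] S  >  k=4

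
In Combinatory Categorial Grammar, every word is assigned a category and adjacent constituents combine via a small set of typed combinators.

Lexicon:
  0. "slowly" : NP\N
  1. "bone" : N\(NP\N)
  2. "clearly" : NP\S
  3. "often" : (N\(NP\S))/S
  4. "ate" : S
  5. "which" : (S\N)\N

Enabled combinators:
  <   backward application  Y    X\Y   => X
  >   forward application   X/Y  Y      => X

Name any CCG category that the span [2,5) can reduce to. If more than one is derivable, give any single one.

N

[0,6] S   <
  [0,2] N   <
    [0,1] "slowly" : NP\N
    [1,2] "bone" : N\(NP\N)
  [2,6] S\N   <
    [2,5] N   <
      [2,3] "clearly" : NP\S
      [3,5] N\(NP\S)   >
        [3,4] "often" : (N\(NP\S))/S
        [4,5] "ate" : S
    [5,6] "which" : (S\N)\N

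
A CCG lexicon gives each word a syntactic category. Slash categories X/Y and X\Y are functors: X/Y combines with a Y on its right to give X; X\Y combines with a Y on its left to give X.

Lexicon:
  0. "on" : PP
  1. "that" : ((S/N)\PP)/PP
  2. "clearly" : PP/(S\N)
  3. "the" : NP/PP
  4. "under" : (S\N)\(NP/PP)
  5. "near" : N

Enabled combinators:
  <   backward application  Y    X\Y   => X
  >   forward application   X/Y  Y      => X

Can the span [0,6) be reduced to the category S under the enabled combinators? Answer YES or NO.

YES

[0,6] S   >
  [0,5] S/N   <
    [0,1] "on" : PP
    [1,5] (S/N)\PP   >
      [1,2] "that" : ((S/N)\PP)/PP
      [2,5] PP   >
        [2,3] "clearly" : PP/(S\N)
        [3,5] S\N   <
          [3,4] "the" : NP/PP
          [4,5] "under" : (S\N)\(NP/PP)
  [5,6] "near" : N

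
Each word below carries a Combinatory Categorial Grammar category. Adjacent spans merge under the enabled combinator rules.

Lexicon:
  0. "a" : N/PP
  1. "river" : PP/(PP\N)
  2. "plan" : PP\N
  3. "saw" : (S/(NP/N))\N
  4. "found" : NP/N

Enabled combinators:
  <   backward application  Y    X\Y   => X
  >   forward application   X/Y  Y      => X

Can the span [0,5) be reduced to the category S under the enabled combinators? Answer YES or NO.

YES

[0,5] S   >
  [0,4] S/(NP/N)   <
    [0,3] N   >
      [0,1] "a" : N/PP
      [1,3] PP   >
        [1,2] "river" : PP/(PP\N)
        [2,3] "plan" : PP\N
    [3,4] "saw" : (S/(NP/N))\N
  [4,5] "found" : NP/N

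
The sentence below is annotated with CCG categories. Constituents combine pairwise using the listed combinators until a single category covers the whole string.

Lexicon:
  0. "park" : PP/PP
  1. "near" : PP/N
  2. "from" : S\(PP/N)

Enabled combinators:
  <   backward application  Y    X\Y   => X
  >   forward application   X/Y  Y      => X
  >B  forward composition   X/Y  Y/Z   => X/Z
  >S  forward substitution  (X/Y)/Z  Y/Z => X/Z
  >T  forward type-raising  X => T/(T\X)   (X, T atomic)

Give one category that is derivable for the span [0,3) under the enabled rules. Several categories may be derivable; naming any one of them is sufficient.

[0,3] S   <
  [0,2] PP/N   >B
    [0,1] "park" : PP/PP
    [1,2] "near" : PP/N
  [2,3] "from" : S\(PP/N)

S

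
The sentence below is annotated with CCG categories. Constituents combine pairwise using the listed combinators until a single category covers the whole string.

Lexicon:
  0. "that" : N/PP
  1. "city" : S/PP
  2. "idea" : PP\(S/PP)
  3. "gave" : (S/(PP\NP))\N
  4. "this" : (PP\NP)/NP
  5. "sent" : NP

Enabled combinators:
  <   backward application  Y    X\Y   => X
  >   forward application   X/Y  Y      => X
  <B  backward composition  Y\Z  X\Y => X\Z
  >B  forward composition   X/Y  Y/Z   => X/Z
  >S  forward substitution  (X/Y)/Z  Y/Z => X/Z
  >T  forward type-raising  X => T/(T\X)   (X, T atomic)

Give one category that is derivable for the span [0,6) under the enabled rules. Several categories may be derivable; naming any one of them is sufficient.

S

[0,6] S   >
  [0,4] S/(PP\NP)   <
    [0,3] N   >
      [0,1] "that" : N/PP
      [1,3] PP   <
        [1,2] "city" : S/PP
        [2,3] "idea" : PP\(S/PP)
    [3,4] "gave" : (S/(PP\NP))\N
  [4,6] PP\NP   >
    [4,5] "this" : (PP\NP)/NP
    [5,6] "sent" : NP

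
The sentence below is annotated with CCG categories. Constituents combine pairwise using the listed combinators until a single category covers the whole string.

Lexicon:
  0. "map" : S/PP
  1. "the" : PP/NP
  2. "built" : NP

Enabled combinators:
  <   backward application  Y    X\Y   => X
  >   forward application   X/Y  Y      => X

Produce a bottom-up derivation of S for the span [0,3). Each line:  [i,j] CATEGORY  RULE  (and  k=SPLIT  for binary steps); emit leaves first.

[0,3] S   >
  [0,1] "map" : S/PP
  [1,3] PP   >
    [1,2] "the" : PP/NP
    [2,3] "built" : NP

[0,1] S/PP  lex  "map"
[1,2] PP/NP  lex  "the"
[2,3] NP  lex  "built"
[1,3] PP  >  k=2
[0,3] S  >  k=1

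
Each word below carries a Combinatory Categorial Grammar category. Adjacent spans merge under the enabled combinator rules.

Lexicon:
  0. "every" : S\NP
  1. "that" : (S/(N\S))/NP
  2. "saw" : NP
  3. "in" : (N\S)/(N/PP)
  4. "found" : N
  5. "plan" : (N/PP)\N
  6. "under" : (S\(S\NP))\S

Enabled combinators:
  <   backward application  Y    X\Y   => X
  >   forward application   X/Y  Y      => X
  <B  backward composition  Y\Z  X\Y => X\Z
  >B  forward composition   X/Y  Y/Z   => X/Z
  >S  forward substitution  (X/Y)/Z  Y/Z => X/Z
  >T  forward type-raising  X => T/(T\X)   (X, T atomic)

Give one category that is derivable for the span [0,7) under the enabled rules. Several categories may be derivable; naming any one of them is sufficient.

S

[0,7] S   <
  [0,1] "every" : S\NP
  [1,7] S\(S\NP)   <
    [1,6] S   >
      [1,3] S/(N\S)   >
        [1,2] "that" : (S/(N\S))/NP
        [2,3] "saw" : NP
      [3,6] N\S   >
        [3,4] "in" : (N\S)/(N/PP)
        [4,6] N/PP   <
          [4,5] "found" : N
          [5,6] "plan" : (N/PP)\N
    [6,7] "under" : (S\(S\NP))\S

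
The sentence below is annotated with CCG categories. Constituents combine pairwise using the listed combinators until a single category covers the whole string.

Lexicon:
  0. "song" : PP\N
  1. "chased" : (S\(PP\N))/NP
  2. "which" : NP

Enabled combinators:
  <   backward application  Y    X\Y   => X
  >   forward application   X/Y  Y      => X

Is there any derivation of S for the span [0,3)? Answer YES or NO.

YES

[0,3] S   <
  [0,1] "song" : PP\N
  [1,3] S\(PP\N)   >
    [1,2] "chased" : (S\(PP\N))/NP
    [2,3] "which" : NP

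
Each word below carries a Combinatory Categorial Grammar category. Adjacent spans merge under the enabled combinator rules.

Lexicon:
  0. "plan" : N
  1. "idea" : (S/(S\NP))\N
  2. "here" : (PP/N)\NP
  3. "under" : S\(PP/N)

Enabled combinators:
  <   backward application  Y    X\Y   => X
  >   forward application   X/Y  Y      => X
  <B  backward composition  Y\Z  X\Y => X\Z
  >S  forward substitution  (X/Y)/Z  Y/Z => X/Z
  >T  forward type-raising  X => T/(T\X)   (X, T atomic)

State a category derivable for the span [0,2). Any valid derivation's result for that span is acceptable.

S/(S\NP)

[0,4] S   >
  [0,2] S/(S\NP)   <
    [0,1] "plan" : N
    [1,2] "idea" : (S/(S\NP))\N
  [2,4] S\NP   <B
    [2,3] "here" : (PP/N)\NP
    [3,4] "under" : S\(PP/N)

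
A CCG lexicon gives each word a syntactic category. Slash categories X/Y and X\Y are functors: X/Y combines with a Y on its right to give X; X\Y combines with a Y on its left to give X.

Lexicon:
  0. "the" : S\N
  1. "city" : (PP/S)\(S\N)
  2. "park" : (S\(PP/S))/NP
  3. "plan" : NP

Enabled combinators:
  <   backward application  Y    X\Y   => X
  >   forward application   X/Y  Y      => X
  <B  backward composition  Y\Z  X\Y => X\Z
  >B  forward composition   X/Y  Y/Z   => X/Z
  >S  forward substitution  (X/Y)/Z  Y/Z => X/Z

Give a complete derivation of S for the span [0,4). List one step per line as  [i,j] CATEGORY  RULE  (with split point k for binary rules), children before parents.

[0,1] S\N  lex  "the"
[1,2] (PP/S)\(S\N)  lex  "city"
[0,2] PP/S  <  k=1
[2,3] (S\(PP/S))/NP  lex  "park"
[3,4] NP  lex  "plan"
[2,4] S\(PP/S)  >  k=3
[0,4] S  <  k=2

[0,4] S   <
  [0,2] PP/S   <
    [0,1] "the" : S\N
    [1,2] "city" : (PP/S)\(S\N)
  [2,4] S\(PP/S)   >
    [2,3] "park" : (S\(PP/S))/NP
    [3,4] "plan" : NP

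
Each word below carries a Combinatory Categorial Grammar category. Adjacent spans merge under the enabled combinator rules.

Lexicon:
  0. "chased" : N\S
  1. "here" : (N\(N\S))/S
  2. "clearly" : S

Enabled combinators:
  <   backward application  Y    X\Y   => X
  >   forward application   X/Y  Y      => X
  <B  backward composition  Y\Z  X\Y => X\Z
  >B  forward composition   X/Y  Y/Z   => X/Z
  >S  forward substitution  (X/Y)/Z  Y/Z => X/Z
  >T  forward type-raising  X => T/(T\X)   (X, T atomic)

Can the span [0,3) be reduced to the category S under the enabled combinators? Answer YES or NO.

NO

N\S (N\(N\S))/S S
CKY chart[0,3] = {N, N/(N\N), NP/(NP\N), PP/(PP\N), S/(S\N)}; S ∉ chart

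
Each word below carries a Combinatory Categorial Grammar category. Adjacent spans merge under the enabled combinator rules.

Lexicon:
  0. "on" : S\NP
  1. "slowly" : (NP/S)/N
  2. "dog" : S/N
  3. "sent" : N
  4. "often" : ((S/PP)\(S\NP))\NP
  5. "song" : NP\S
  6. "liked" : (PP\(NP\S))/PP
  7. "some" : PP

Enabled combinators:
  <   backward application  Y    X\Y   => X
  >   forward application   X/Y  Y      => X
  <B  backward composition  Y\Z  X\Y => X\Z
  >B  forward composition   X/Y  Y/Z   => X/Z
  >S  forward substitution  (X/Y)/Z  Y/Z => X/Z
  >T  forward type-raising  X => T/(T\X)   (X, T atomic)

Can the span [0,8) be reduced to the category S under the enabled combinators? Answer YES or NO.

[0,8] S   >
  [0,5] S/PP   <
    [0,1] "on" : S\NP
    [1,5] (S/PP)\(S\NP)   <
      [1,4] NP   >
        [1,3] NP/N   >S
          [1,2] "slowly" : (NP/S)/N
          [2,3] "dog" : S/N
        [3,4] "sent" : N
      [4,5] "often" : ((S/PP)\(S\NP))\NP
  [5,8] PP   <
    [5,6] "song" : NP\S
    [6,8] PP\(NP\S)   >
      [6,7] "liked" : (PP\(NP\S))/PP
      [7,8] "some" : PP

YES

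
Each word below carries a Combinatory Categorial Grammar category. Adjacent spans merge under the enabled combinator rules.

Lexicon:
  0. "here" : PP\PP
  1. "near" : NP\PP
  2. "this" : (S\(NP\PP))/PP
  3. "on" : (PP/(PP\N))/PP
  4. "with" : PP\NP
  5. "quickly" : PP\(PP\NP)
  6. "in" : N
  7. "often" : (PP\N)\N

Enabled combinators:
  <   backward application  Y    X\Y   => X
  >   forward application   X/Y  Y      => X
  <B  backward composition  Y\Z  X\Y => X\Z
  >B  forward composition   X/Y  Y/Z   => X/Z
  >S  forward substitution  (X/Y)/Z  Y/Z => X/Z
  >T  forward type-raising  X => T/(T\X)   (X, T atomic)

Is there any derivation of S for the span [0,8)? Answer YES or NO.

YES

[0,8] S   <
  [0,2] NP\PP   <B
    [0,1] "here" : PP\PP
    [1,2] "near" : NP\PP
  [2,8] S\(NP\PP)   >
    [2,3] "this" : (S\(NP\PP))/PP
    [3,8] PP   >
      [3,6] PP/(PP\N)   >
        [3,4] "on" : (PP/(PP\N))/PP
        [4,6] PP   <
          [4,5] "with" : PP\NP
          [5,6] "quickly" : PP\(PP\NP)
      [6,8] PP\N   <
        [6,7] "in" : N
        [7,8] "often" : (PP\N)\N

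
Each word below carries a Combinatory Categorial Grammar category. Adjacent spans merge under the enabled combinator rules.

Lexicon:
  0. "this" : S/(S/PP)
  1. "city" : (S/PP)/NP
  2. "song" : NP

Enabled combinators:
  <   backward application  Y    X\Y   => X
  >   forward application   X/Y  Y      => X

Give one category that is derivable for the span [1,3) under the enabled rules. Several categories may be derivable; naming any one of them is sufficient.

[0,3] S   >
  [0,1] "this" : S/(S/PP)
  [1,3] S/PP   >
    [1,2] "city" : (S/PP)/NP
    [2,3] "song" : NP

S/PP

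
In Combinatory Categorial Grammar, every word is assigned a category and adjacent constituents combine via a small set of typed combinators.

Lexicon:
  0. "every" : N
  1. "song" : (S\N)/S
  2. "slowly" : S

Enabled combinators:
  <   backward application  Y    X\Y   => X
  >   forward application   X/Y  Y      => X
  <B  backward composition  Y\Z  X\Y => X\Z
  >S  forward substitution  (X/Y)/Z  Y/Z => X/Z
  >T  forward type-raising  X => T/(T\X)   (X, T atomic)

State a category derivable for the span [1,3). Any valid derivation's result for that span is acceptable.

S\N

[0,3] S   >
  [0,1] S/(S\N)   >T
    [0,1] "every" : N
  [1,3] S\N   >
    [1,2] "song" : (S\N)/S
    [2,3] "slowly" : S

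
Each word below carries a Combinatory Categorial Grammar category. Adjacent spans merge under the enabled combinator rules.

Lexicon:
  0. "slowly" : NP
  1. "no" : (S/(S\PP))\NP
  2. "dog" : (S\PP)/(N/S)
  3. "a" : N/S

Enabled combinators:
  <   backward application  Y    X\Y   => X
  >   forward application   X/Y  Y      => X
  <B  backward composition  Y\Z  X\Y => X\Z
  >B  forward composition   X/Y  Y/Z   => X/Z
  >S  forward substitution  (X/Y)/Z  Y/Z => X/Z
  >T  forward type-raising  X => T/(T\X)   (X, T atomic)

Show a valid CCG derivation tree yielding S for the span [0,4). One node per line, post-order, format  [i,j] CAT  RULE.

[0,1] NP  lex  "slowly"
[1,2] (S/(S\PP))\NP  lex  "no"
[0,2] S/(S\PP)  <  k=1
[2,3] (S\PP)/(N/S)  lex  "dog"
[3,4] N/S  lex  "a"
[2,4] S\PP  >  k=3
[0,4] S  >  k=2

[0,4] S   >
  [0,2] S/(S\PP)   <
    [0,1] "slowly" : NP
    [1,2] "no" : (S/(S\PP))\NP
  [2,4] S\PP   >
    [2,3] "dog" : (S\PP)/(N/S)
    [3,4] "a" : N/S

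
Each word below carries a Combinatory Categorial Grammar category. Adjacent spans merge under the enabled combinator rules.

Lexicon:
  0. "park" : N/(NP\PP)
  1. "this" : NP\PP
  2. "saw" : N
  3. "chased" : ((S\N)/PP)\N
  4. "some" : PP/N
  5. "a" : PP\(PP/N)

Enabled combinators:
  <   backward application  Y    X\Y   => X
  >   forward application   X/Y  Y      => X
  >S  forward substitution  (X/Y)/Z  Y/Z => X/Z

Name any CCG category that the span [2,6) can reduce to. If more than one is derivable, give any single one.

S\N

[0,6] S   <
  [0,2] N   >
    [0,1] "park" : N/(NP\PP)
    [1,2] "this" : NP\PP
  [2,6] S\N   >
    [2,4] (S\N)/PP   <
      [2,3] "saw" : N
      [3,4] "chased" : ((S\N)/PP)\N
    [4,6] PP   <
      [4,5] "some" : PP/N
      [5,6] "a" : PP\(PP/N)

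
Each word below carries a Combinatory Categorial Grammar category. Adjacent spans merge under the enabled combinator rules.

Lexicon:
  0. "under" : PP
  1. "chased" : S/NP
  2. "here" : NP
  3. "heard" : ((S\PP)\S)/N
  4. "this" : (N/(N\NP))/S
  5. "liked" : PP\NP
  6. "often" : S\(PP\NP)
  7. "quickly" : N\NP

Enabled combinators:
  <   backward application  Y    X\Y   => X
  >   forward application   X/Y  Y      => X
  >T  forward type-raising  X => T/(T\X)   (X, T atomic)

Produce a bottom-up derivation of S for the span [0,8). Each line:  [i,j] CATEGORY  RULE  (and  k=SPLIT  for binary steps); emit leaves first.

[0,8] S   <
  [0,1] "under" : PP
  [1,8] S\PP   <
    [1,3] S   >
      [1,2] "chased" : S/NP
      [2,3] "here" : NP
    [3,8] (S\PP)\S   >
      [3,4] "heard" : ((S\PP)\S)/N
      [4,8] N   >
        [4,7] N/(N\NP)   >
          [4,5] "this" : (N/(N\NP))/S
          [5,7] S   <
            [5,6] "liked" : PP\NP
            [6,7] "often" : S\(PP\NP)
        [7,8] "quickly" : N\NP

[0,1] PP  lex  "under"
[1,2] S/NP  lex  "chased"
[2,3] NP  lex  "here"
[1,3] S  >  k=2
[3,4] ((S\PP)\S)/N  lex  "heard"
[4,5] (N/(N\NP))/S  lex  "this"
[5,6] PP\NP  lex  "liked"
[6,7] S\(PP\NP)  lex  "often"
[5,7] S  <  k=6
[4,7] N/(N\NP)  >  k=5
[7,8] N\NP  lex  "quickly"
[4,8] N  >  k=7
[3,8] (S\PP)\S  >  k=4
[1,8] S\PP  <  k=3
[0,8] S  <  k=1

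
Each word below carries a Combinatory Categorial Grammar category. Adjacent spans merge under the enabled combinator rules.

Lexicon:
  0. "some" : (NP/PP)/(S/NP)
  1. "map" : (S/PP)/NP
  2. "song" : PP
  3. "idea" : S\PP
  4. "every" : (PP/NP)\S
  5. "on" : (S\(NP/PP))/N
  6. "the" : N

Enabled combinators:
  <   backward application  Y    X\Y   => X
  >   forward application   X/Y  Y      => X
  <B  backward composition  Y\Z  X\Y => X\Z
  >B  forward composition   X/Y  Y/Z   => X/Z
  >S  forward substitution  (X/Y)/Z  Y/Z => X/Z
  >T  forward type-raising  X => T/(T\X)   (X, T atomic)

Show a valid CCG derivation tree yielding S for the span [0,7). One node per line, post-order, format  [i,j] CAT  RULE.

[0,7] S   <
  [0,5] NP/PP   >
    [0,1] "some" : (NP/PP)/(S/NP)
    [1,5] S/NP   >S
      [1,2] "map" : (S/PP)/NP
      [2,5] PP/NP   <
        [2,4] S   <
          [2,3] "song" : PP
          [3,4] "idea" : S\PP
        [4,5] "every" : (PP/NP)\S
  [5,7] S\(NP/PP)   >
    [5,6] "on" : (S\(NP/PP))/N
    [6,7] "the" : N

[0,1] (NP/PP)/(S/NP)  lex  "some"
[1,2] (S/PP)/NP  lex  "map"
[2,3] PP  lex  "song"
[3,4] S\PP  lex  "idea"
[2,4] S  <  k=3
[4,5] (PP/NP)\S  lex  "every"
[2,5] PP/NP  <  k=4
[1,5] S/NP  >S  k=2
[0,5] NP/PP  >  k=1
[5,6] (S\(NP/PP))/N  lex  "on"
[6,7] N  lex  "the"
[5,7] S\(NP/PP)  >  k=6
[0,7] S  <  k=5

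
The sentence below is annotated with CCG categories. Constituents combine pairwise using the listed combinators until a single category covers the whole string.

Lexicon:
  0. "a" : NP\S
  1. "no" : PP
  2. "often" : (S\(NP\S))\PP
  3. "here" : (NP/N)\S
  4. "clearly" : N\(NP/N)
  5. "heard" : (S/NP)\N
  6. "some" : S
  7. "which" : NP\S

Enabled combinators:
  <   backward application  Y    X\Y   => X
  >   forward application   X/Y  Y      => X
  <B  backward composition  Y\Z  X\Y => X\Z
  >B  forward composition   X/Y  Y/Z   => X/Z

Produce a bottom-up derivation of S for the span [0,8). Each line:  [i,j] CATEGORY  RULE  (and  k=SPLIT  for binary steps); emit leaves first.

[0,1] NP\S  lex  "a"
[1,2] PP  lex  "no"
[2,3] (S\(NP\S))\PP  lex  "often"
[1,3] S\(NP\S)  <  k=2
[0,3] S  <  k=1
[3,4] (NP/N)\S  lex  "here"
[4,5] N\(NP/N)  lex  "clearly"
[3,5] N\S  <B  k=4
[0,5] N  <  k=3
[5,6] (S/NP)\N  lex  "heard"
[0,6] S/NP  <  k=5
[6,7] S  lex  "some"
[7,8] NP\S  lex  "which"
[6,8] NP  <  k=7
[0,8] S  >  k=6

[0,8] S   >
  [0,6] S/NP   <
    [0,5] N   <
      [0,3] S   <
        [0,1] "a" : NP\S
        [1,3] S\(NP\S)   <
          [1,2] "no" : PP
          [2,3] "often" : (S\(NP\S))\PP
      [3,5] N\S   <B
        [3,4] "here" : (NP/N)\S
        [4,5] "clearly" : N\(NP/N)
    [5,6] "heard" : (S/NP)\N
  [6,8] NP   <
    [6,7] "some" : S
    [7,8] "which" : NP\S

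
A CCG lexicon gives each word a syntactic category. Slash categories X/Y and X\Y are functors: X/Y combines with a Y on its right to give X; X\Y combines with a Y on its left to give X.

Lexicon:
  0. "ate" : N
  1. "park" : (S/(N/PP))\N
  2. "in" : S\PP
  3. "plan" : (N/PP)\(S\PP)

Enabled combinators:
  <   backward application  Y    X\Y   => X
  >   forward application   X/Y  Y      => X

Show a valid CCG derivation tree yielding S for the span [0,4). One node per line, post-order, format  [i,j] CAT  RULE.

[0,1] N  lex  "ate"
[1,2] (S/(N/PP))\N  lex  "park"
[0,2] S/(N/PP)  <  k=1
[2,3] S\PP  lex  "in"
[3,4] (N/PP)\(S\PP)  lex  "plan"
[2,4] N/PP  <  k=3
[0,4] S  >  k=2

[0,4] S   >
  [0,2] S/(N/PP)   <
    [0,1] "ate" : N
    [1,2] "park" : (S/(N/PP))\N
  [2,4] N/PP   <
    [2,3] "in" : S\PP
    [3,4] "plan" : (N/PP)\(S\PP)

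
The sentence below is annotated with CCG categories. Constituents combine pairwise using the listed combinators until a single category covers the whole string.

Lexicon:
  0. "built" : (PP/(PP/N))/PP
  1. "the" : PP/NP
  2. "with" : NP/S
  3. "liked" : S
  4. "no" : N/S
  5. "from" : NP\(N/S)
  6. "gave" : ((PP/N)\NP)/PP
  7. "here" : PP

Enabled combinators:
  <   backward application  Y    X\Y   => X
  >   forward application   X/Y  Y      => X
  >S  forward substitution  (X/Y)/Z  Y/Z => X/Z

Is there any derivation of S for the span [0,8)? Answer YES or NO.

(PP/(PP/N))/PP PP/NP NP/S S N/S NP\(N/S) ((PP/N)\NP)/PP PP
CKY chart[0,8] = {PP}; S ∉ chart

NO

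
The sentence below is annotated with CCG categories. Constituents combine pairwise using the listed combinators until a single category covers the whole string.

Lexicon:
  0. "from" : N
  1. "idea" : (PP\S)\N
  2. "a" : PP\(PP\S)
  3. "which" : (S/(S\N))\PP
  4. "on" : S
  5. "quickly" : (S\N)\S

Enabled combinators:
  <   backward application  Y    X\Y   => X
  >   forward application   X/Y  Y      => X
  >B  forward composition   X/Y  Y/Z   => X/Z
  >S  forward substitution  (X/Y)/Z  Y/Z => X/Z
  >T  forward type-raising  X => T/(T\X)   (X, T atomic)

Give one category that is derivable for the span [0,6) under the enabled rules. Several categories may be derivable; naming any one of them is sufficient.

S

[0,6] S   >
  [0,4] S/(S\N)   <
    [0,3] PP   <
      [0,2] PP\S   <
        [0,1] "from" : N
        [1,2] "idea" : (PP\S)\N
      [2,3] "a" : PP\(PP\S)
    [3,4] "which" : (S/(S\N))\PP
  [4,6] S\N   <
    [4,5] "on" : S
    [5,6] "quickly" : (S\N)\S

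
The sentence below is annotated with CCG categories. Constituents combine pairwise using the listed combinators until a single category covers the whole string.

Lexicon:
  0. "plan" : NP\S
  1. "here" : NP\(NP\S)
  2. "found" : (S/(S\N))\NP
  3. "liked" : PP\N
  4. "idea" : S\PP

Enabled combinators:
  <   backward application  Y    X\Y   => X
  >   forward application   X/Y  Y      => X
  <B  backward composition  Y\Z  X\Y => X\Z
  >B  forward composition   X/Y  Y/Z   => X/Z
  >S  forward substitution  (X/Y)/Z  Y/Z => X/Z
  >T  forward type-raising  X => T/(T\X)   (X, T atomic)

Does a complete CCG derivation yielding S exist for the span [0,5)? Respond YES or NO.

YES

[0,5] S   >
  [0,3] S/(S\N)   <
    [0,2] NP   <
      [0,1] "plan" : NP\S
      [1,2] "here" : NP\(NP\S)
    [2,3] "found" : (S/(S\N))\NP
  [3,5] S\N   <B
    [3,4] "liked" : PP\N
    [4,5] "idea" : S\PP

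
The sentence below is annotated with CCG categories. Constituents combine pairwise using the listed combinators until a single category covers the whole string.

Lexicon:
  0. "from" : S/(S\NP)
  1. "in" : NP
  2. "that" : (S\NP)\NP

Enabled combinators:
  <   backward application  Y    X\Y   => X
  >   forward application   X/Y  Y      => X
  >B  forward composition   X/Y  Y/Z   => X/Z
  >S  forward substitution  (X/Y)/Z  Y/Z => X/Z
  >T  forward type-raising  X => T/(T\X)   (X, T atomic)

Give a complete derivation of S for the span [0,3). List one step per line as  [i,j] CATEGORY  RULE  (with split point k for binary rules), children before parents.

[0,3] S   >
  [0,1] "from" : S/(S\NP)
  [1,3] S\NP   <
    [1,2] "in" : NP
    [2,3] "that" : (S\NP)\NP

[0,1] S/(S\NP)  lex  "from"
[1,2] NP  lex  "in"
[2,3] (S\NP)\NP  lex  "that"
[1,3] S\NP  <  k=2
[0,3] S  >  k=1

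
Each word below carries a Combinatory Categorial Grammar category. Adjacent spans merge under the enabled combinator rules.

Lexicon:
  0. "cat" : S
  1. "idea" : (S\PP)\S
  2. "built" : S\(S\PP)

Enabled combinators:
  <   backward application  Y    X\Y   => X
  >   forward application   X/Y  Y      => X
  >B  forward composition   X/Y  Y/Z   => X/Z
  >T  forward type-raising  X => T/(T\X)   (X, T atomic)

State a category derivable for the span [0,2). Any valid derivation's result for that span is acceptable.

[0,3] S   <
  [0,2] S\PP   <
    [0,1] "cat" : S
    [1,2] "idea" : (S\PP)\S
  [2,3] "built" : S\(S\PP)

S\PP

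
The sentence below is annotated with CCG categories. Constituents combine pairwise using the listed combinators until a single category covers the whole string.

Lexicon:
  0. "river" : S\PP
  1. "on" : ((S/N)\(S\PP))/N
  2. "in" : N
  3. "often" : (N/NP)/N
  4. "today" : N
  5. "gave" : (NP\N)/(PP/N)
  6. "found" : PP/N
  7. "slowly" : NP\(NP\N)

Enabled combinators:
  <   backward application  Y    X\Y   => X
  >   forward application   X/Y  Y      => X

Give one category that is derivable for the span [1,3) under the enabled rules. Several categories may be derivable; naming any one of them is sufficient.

[0,8] S   >
  [0,3] S/N   <
    [0,1] "river" : S\PP
    [1,3] (S/N)\(S\PP)   >
      [1,2] "on" : ((S/N)\(S\PP))/N
      [2,3] "in" : N
  [3,8] N   >
    [3,5] N/NP   >
      [3,4] "often" : (N/NP)/N
      [4,5] "today" : N
    [5,8] NP   <
      [5,7] NP\N   >
        [5,6] "gave" : (NP\N)/(PP/N)
        [6,7] "found" : PP/N
      [7,8] "slowly" : NP\(NP\N)

(S/N)\(S\PP)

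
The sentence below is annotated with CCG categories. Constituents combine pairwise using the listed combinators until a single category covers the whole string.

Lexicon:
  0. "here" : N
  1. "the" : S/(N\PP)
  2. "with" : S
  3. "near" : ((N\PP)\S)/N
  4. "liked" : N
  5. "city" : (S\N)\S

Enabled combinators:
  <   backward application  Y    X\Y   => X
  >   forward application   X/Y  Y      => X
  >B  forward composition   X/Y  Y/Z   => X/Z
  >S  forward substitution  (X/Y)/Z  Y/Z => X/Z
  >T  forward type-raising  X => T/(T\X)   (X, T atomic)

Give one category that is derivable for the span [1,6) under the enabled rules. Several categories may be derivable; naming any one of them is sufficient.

S\N

[0,6] S   >
  [0,1] S/(S\N)   >T
    [0,1] "here" : N
  [1,6] S\N   <
    [1,5] S   >
      [1,2] "the" : S/(N\PP)
      [2,5] N\PP   <
        [2,3] "with" : S
        [3,5] (N\PP)\S   >
          [3,4] "near" : ((N\PP)\S)/N
          [4,5] "liked" : N
    [5,6] "city" : (S\N)\S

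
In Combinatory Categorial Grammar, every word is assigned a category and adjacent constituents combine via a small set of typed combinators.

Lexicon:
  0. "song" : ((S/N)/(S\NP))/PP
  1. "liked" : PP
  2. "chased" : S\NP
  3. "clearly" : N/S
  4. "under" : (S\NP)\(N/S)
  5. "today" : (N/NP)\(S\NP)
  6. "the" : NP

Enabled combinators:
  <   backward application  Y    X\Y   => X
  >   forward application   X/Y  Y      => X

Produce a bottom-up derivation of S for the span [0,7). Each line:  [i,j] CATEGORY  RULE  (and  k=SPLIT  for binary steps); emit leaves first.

[0,1] ((S/N)/(S\NP))/PP  lex  "song"
[1,2] PP  lex  "liked"
[0,2] (S/N)/(S\NP)  >  k=1
[2,3] S\NP  lex  "chased"
[0,3] S/N  >  k=2
[3,4] N/S  lex  "clearly"
[4,5] (S\NP)\(N/S)  lex  "under"
[3,5] S\NP  <  k=4
[5,6] (N/NP)\(S\NP)  lex  "today"
[3,6] N/NP  <  k=5
[6,7] NP  lex  "the"
[3,7] N  >  k=6
[0,7] S  >  k=3

[0,7] S   >
  [0,3] S/N   >
    [0,2] (S/N)/(S\NP)   >
      [0,1] "song" : ((S/N)/(S\NP))/PP
      [1,2] "liked" : PP
    [2,3] "chased" : S\NP
  [3,7] N   >
    [3,6] N/NP   <
      [3,5] S\NP   <
        [3,4] "clearly" : N/S
        [4,5] "under" : (S\NP)\(N/S)
      [5,6] "today" : (N/NP)\(S\NP)
    [6,7] "the" : NP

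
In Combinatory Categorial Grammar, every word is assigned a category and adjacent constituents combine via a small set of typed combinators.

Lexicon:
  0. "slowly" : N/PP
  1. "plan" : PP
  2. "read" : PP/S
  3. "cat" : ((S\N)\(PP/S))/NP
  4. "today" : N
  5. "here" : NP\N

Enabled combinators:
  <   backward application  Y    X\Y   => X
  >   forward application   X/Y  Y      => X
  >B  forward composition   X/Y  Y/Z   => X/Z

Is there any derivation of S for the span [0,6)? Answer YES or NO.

[0,6] S   <
  [0,2] N   >
    [0,1] "slowly" : N/PP
    [1,2] "plan" : PP
  [2,6] S\N   <
    [2,3] "read" : PP/S
    [3,6] (S\N)\(PP/S)   >
      [3,4] "cat" : ((S\N)\(PP/S))/NP
      [4,6] NP   <
        [4,5] "today" : N
        [5,6] "here" : NP\N

YES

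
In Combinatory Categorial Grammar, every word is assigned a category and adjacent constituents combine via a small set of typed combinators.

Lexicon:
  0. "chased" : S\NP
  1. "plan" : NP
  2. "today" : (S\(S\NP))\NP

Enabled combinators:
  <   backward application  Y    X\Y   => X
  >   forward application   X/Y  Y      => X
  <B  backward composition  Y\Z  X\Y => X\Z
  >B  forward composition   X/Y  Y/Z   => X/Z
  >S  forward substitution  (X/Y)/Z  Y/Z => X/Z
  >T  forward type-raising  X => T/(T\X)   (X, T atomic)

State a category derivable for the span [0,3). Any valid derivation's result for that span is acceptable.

[0,3] S   <
  [0,1] "chased" : S\NP
  [1,3] S\(S\NP)   <
    [1,2] "plan" : NP
    [2,3] "today" : (S\(S\NP))\NP

S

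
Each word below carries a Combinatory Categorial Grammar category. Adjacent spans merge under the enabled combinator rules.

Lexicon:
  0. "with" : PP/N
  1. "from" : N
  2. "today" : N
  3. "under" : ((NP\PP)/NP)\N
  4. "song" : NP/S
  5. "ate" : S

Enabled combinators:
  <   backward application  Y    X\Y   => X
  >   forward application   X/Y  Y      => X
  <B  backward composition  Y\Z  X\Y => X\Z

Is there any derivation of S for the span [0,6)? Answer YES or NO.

NO

PP/N N N ((NP\PP)/NP)\N NP/S S
CKY chart[0,6] = {NP}; S ∉ chart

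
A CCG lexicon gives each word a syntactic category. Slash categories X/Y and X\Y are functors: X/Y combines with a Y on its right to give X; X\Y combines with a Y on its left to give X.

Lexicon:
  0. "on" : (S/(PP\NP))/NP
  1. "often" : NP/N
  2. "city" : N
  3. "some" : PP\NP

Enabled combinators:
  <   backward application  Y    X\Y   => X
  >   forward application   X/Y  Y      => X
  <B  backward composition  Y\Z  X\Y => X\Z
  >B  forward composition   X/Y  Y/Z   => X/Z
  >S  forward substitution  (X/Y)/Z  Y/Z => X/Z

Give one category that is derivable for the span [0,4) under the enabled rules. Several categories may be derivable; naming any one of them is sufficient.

S

[0,4] S   >
  [0,3] S/(PP\NP)   >
    [0,1] "on" : (S/(PP\NP))/NP
    [1,3] NP   >
      [1,2] "often" : NP/N
      [2,3] "city" : N
  [3,4] "some" : PP\NP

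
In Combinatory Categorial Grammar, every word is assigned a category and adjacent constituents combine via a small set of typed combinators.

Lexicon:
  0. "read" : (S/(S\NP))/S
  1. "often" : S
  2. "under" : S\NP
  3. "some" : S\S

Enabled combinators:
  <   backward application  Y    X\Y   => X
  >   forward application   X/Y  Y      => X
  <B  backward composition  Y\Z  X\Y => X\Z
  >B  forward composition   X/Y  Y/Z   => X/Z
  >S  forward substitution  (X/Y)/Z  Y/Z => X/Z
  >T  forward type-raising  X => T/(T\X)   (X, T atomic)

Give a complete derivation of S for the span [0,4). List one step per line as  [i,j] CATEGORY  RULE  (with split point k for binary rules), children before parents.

[0,1] (S/(S\NP))/S  lex  "read"
[1,2] S  lex  "often"
[0,2] S/(S\NP)  >  k=1
[2,3] S\NP  lex  "under"
[3,4] S\S  lex  "some"
[2,4] S\NP  <B  k=3
[0,4] S  >  k=2

[0,4] S   >
  [0,2] S/(S\NP)   >
    [0,1] "read" : (S/(S\NP))/S
    [1,2] "often" : S
  [2,4] S\NP   <B
    [2,3] "under" : S\NP
    [3,4] "some" : S\S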